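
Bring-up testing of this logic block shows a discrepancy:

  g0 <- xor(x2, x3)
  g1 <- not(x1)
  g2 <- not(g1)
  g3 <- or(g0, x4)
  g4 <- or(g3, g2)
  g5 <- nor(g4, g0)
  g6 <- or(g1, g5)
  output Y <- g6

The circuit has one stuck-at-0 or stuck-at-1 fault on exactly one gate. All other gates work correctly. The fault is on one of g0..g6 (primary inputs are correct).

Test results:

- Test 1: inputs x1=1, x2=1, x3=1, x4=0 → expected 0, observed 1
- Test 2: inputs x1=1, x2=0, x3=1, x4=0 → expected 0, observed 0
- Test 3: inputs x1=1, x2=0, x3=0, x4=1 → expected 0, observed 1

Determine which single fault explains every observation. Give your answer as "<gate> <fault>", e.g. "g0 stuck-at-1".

Fault-free values for test 1 (x1=1, x2=1, x3=1, x4=0): g0=0, g1=0, g2=1, g3=0, g4=1, g5=0, g6=0, giving Y=0. Observed 1.
Test 1: faults giving observed 1 are {g1 stuck-at-1, g2 stuck-at-0, g4 stuck-at-0, g5 stuck-at-1, g6 stuck-at-1}.
Test 2 (x1=1, x2=0, x3=1, x4=0): fault-free g0=1, g1=0, g2=1, g3=1, g4=1, g5=0, g6=0 → 0; observed 0. Eliminates g1 stuck-at-1, g5 stuck-at-1, g6 stuck-at-1.
Test 3 (x1=1, x2=0, x3=0, x4=1): fault-free g0=0, g1=0, g2=1, g3=1, g4=1, g5=0, g6=0 → 0; observed 1. Eliminates g2 stuck-at-0.
Only g4 stuck-at-0 is consistent with every test.

g4 stuck-at-0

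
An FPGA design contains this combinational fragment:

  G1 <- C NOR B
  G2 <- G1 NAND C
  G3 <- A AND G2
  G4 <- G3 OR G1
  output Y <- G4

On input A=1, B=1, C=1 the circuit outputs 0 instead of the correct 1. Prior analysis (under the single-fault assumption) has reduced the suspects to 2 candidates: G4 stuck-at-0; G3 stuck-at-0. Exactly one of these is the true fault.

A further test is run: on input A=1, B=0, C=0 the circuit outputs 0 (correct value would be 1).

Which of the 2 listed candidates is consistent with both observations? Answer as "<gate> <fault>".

Evaluate each candidate on input A=1, B=0, C=0:
  G4 stuck-at-0: G1=1, G2=1, G3=1, G4=0 [stuck-at-0] → 0 — matches
  G3 stuck-at-0: G1=1, G2=1, G3=0 [stuck-at-0], G4=1 → 1 — eliminated
Only G4 stuck-at-0 reproduces the observed 0.

G4 stuck-at-0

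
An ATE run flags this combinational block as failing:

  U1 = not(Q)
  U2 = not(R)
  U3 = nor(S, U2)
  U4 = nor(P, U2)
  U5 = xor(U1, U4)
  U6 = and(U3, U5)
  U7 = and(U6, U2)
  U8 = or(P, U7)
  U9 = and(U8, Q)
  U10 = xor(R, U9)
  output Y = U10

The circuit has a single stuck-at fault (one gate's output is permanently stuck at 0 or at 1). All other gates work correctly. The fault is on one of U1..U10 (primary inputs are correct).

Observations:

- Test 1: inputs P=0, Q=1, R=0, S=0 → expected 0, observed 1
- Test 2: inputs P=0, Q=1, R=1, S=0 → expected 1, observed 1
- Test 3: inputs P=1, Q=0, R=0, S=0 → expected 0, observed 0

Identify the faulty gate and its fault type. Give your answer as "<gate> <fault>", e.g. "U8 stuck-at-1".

U6 stuck-at-1

Fault-free values for test 1 (P=0, Q=1, R=0, S=0): U1=0, U2=1, U3=0, U4=0, U5=0, U6=0, U7=0, U8=0, U9=0, U10=0, giving Y=0. Observed 1.
Test 1: faults giving observed 1 are {U6 stuck-at-1, U7 stuck-at-1, U8 stuck-at-1, U9 stuck-at-1, U10 stuck-at-1}.
Test 2 (P=0, Q=1, R=1, S=0): fault-free U1=0, U2=0, U3=1, U4=1, U5=1, U6=1, U7=0, U8=0, U9=0, U10=1 → 1; observed 1. Eliminates U7 stuck-at-1, U8 stuck-at-1, U9 stuck-at-1.
Test 3 (P=1, Q=0, R=0, S=0): fault-free U1=1, U2=1, U3=0, U4=0, U5=1, U6=0, U7=0, U8=1, U9=0, U10=0 → 0; observed 0. Eliminates U10 stuck-at-1.
Only U6 stuck-at-1 is consistent with every test.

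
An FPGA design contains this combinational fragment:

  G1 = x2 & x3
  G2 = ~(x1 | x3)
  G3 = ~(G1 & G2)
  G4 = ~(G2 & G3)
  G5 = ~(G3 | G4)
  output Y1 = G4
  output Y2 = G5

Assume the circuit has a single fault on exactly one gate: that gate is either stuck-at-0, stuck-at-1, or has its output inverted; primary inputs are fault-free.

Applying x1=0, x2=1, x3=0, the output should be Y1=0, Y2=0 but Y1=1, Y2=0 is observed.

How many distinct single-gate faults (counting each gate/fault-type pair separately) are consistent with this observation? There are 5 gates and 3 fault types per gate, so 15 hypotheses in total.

Fault-free: G1=0, G2=1, G3=1, G4=0, G5=0 → Y1=0, Y2=0. Observed Y1=1, Y2=0.
  G1: stuck-at-1, inverted output ✓; others ✗
  G2: stuck-at-0, inverted output ✓; others ✗
  G3: stuck-at-0, inverted output ✓; others ✗
  G4: stuck-at-1, inverted output ✓; others ✗
  G5: none of the 3 fault types match ✗
Consistent faults: {G1 stuck-at-1, G1 inverted output, G2 stuck-at-0, G2 inverted output, G3 stuck-at-0, G3 inverted output, G4 stuck-at-1, G4 inverted output} — 8 in all.

8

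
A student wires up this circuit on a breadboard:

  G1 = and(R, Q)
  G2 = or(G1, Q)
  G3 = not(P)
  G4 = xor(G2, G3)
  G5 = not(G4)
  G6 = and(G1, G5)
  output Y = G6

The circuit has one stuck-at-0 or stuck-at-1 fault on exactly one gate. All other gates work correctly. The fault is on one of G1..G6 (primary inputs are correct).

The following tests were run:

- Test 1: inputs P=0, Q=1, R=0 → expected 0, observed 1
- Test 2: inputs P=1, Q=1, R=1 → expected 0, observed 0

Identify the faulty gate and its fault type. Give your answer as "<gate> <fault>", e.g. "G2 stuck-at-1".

Fault-free values for test 1 (P=0, Q=1, R=0): G1=0, G2=1, G3=1, G4=0, G5=1, G6=0, giving Y=0. Observed 1.
Test 1: faults giving observed 1 are {G1 stuck-at-1, G6 stuck-at-1}.
Test 2 (P=1, Q=1, R=1): fault-free G1=1, G2=1, G3=0, G4=1, G5=0, G6=0 → 0; observed 0. Eliminates G6 stuck-at-1.
Only G1 stuck-at-1 is consistent with every test.

G1 stuck-at-1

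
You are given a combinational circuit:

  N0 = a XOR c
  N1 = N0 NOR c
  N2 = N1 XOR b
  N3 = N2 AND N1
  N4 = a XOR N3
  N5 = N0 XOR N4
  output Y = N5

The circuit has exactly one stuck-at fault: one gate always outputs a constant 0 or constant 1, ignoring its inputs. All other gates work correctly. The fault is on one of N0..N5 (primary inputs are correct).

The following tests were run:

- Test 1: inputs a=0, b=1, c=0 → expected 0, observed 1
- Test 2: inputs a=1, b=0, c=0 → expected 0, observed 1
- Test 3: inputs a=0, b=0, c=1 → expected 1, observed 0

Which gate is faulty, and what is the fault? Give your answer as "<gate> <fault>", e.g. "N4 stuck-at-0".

N3 stuck-at-1

Fault-free values for test 1 (a=0, b=1, c=0): N0=0, N1=1, N2=0, N3=0, N4=0, N5=0, giving Y=0. Observed 1.
Test 1: faults giving observed 1 are {N0 stuck-at-1, N2 stuck-at-1, N3 stuck-at-1, N4 stuck-at-1, N5 stuck-at-1}.
Test 2 (a=1, b=0, c=0): fault-free N0=1, N1=0, N2=0, N3=0, N4=1, N5=0 → 0; observed 1. Eliminates N0 stuck-at-1, N2 stuck-at-1, N4 stuck-at-1.
Test 3 (a=0, b=0, c=1): fault-free N0=1, N1=0, N2=0, N3=0, N4=0, N5=1 → 1; observed 0. Eliminates N5 stuck-at-1.
Only N3 stuck-at-1 is consistent with every test.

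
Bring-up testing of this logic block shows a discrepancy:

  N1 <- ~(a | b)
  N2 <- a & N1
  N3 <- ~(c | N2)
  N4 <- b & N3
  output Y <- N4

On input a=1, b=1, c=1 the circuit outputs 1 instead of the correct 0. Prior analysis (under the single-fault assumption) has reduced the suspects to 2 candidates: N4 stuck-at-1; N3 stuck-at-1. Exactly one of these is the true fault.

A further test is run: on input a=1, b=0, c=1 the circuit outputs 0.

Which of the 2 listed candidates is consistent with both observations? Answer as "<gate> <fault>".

N3 stuck-at-1

Evaluate each candidate on input a=1, b=0, c=1:
  N4 stuck-at-1: N1=0, N2=0, N3=0, N4=1 [stuck-at-1] → 1 — eliminated
  N3 stuck-at-1: N1=0, N2=0, N3=1 [stuck-at-1], N4=0 → 0 — matches
Only N3 stuck-at-1 reproduces the observed 0.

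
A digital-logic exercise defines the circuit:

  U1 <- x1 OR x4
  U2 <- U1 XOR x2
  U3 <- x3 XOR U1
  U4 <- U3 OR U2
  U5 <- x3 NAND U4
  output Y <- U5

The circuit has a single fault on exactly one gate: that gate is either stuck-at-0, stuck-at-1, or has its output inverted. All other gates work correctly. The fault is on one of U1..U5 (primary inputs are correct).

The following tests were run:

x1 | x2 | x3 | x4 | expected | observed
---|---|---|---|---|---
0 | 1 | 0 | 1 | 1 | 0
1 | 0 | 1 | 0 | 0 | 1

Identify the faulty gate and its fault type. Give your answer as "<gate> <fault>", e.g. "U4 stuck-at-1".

U5 inverted output

Fault-free values for test 1 (x1=0, x2=1, x3=0, x4=1): U1=1, U2=0, U3=1, U4=1, U5=1, giving Y=1. Observed 0.
Test 1: faults giving observed 0 are {U5 stuck-at-0, U5 inverted output}.
Test 2 (x1=1, x2=0, x3=1, x4=0): fault-free U1=1, U2=1, U3=0, U4=1, U5=0 → 0; observed 1. Eliminates U5 stuck-at-0.
Only U5 inverted output is consistent with every test.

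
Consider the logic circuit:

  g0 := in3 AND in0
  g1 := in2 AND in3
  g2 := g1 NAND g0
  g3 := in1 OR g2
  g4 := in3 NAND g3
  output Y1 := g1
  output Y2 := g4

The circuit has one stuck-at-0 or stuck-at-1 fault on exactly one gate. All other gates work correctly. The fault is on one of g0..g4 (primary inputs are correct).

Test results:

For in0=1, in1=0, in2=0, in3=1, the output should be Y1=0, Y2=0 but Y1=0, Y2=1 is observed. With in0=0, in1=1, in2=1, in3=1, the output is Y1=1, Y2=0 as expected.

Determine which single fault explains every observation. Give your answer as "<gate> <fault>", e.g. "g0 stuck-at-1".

Fault-free values for test 1 (in0=1, in1=0, in2=0, in3=1): g0=1, g1=0, g2=1, g3=1, g4=0, giving Y1=0, Y2=0. Observed Y1=0, Y2=1.
Test 1: faults giving observed Y1=0, Y2=1 are {g2 stuck-at-0, g3 stuck-at-0, g4 stuck-at-1}.
Test 2 (in0=0, in1=1, in2=1, in3=1): fault-free g0=0, g1=1, g2=1, g3=1, g4=0 → Y1=1, Y2=0; observed Y1=1, Y2=0. Eliminates g3 stuck-at-0, g4 stuck-at-1.
Only g2 stuck-at-0 is consistent with every test.

g2 stuck-at-0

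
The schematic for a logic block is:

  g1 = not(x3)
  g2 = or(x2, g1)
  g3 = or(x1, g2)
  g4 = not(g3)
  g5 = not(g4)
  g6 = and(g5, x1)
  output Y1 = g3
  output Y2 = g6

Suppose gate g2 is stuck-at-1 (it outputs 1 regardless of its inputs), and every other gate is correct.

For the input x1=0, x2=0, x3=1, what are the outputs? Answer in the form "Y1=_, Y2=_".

Y1=1, Y2=0

Propagate with g2 forced: g1=0, g2=1 [stuck-at-1], g3=1, g4=0, g5=1, g6=0.
So the outputs are Y1=1, Y2=0. (Without the fault they would be Y1=0, Y2=0.)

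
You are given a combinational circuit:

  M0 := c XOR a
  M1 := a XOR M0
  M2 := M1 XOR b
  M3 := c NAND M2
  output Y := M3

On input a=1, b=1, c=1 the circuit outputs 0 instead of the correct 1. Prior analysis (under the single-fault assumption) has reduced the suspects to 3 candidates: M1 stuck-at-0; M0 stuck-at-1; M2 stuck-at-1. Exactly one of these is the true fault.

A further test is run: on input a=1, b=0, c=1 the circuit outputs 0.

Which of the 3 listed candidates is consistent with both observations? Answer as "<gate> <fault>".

M2 stuck-at-1

Evaluate each candidate on input a=1, b=0, c=1:
  M1 stuck-at-0: M0=0, M1=0 [stuck-at-0], M2=0, M3=1 → 1 — eliminated
  M0 stuck-at-1: M0=1 [stuck-at-1], M1=0, M2=0, M3=1 → 1 — eliminated
  M2 stuck-at-1: M0=0, M1=1, M2=1 [stuck-at-1], M3=0 → 0 — matches
Only M2 stuck-at-1 reproduces the observed 0.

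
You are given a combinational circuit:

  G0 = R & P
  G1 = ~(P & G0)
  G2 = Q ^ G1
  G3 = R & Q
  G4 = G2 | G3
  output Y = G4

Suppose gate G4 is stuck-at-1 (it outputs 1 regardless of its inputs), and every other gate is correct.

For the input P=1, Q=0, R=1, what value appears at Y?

1

Propagate with G4 forced: G0=1, G1=0, G2=0, G3=0, G4=1 [stuck-at-1].
So Y = 1. (Without the fault it would be 0.)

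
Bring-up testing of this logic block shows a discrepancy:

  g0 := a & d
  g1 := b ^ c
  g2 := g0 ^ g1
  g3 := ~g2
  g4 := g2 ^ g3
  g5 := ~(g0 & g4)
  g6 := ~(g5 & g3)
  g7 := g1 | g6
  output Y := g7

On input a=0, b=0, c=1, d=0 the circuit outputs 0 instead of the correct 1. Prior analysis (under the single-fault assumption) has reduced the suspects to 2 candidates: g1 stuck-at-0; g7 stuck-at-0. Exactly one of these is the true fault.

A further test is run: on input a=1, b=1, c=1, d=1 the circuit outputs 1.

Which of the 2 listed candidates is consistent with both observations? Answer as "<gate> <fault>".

Evaluate each candidate on input a=1, b=1, c=1, d=1:
  g1 stuck-at-0: g0=1, g1=0 [stuck-at-0], g2=1, g3=0, g4=1, g5=0, g6=1, g7=1 → 1 — matches
  g7 stuck-at-0: g0=1, g1=0, g2=1, g3=0, g4=1, g5=0, g6=1, g7=0 [stuck-at-0] → 0 — eliminated
Only g1 stuck-at-0 reproduces the observed 1.

g1 stuck-at-0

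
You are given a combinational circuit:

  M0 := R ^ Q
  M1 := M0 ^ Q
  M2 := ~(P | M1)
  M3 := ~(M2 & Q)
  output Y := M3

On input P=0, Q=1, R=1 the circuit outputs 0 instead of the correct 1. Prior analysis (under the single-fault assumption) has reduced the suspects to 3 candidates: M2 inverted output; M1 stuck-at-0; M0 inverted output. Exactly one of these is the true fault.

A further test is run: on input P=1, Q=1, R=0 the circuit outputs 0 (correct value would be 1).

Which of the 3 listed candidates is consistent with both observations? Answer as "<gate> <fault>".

M2 inverted output

Evaluate each candidate on input P=1, Q=1, R=0:
  M2 inverted output: M0=1, M1=0, M2=1 [inverted output], M3=0 → 0 — matches
  M1 stuck-at-0: M0=1, M1=0 [stuck-at-0], M2=0, M3=1 → 1 — eliminated
  M0 inverted output: M0=0 [inverted output], M1=1, M2=0, M3=1 → 1 — eliminated
Only M2 inverted output reproduces the observed 0.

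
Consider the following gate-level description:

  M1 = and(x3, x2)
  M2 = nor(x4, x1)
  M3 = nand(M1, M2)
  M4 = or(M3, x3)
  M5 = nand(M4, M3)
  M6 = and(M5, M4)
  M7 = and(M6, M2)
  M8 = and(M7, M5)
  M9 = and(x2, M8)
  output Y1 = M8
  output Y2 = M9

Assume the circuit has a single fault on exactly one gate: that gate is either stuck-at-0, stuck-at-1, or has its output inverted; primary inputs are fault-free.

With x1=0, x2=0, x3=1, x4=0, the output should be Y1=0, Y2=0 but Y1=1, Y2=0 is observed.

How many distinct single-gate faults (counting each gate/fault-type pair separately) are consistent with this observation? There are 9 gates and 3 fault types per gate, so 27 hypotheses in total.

Fault-free: M1=0, M2=1, M3=1, M4=1, M5=0, M6=0, M7=0, M8=0, M9=0 → Y1=0, Y2=0. Observed Y1=1, Y2=0.
  M1: stuck-at-1, inverted output ✓; others ✗
  M2: none of the 3 fault types match ✗
  M3: stuck-at-0, inverted output ✓; others ✗
  M4: none of the 3 fault types match ✗
  M5: stuck-at-1, inverted output ✓; others ✗
  M6: none of the 3 fault types match ✗
  M7: none of the 3 fault types match ✗
  M8: stuck-at-1, inverted output ✓; others ✗
  M9: none of the 3 fault types match ✗
Consistent faults: {M1 stuck-at-1, M1 inverted output, M3 stuck-at-0, M3 inverted output, M5 stuck-at-1, M5 inverted output, M8 stuck-at-1, M8 inverted output} — 8 in all.

8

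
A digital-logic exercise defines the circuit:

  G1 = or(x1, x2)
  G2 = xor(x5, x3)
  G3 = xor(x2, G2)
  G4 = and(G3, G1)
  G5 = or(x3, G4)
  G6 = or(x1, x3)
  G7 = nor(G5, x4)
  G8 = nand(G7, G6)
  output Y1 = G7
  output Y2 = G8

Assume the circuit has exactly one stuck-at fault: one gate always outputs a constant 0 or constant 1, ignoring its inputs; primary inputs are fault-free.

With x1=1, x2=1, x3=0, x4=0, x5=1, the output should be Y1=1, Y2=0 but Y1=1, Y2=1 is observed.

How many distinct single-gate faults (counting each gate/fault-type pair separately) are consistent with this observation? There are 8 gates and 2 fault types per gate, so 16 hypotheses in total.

2

Fault-free: G1=1, G2=1, G3=0, G4=0, G5=0, G6=1, G7=1, G8=0 → Y1=1, Y2=0. Observed Y1=1, Y2=1.
  G1: none of the 2 fault types match ✗
  G2: none of the 2 fault types match ✗
  G3: none of the 2 fault types match ✗
  G4: none of the 2 fault types match ✗
  G5: none of the 2 fault types match ✗
  G6: stuck-at-0 ✓; others ✗
  G7: none of the 2 fault types match ✗
  G8: stuck-at-1 ✓; others ✗
Consistent faults: {G6 stuck-at-0, G8 stuck-at-1} — 2 in all.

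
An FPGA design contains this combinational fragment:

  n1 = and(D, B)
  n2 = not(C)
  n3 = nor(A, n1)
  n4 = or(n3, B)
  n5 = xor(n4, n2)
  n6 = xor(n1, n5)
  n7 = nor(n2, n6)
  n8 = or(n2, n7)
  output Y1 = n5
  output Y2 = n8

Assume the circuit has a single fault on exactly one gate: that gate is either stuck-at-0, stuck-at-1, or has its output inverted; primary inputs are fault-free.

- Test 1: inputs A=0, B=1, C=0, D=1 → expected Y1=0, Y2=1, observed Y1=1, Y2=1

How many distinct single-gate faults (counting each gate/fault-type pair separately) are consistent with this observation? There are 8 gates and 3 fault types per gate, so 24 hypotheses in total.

6

Fault-free: n1=1, n2=1, n3=0, n4=1, n5=0, n6=1, n7=0, n8=1 → Y1=0, Y2=1. Observed Y1=1, Y2=1.
  n1: none of the 3 fault types match ✗
  n2: stuck-at-0, inverted output ✓; others ✗
  n3: none of the 3 fault types match ✗
  n4: stuck-at-0, inverted output ✓; others ✗
  n5: stuck-at-1, inverted output ✓; others ✗
  n6: none of the 3 fault types match ✗
  n7: none of the 3 fault types match ✗
  n8: none of the 3 fault types match ✗
Consistent faults: {n2 stuck-at-0, n2 inverted output, n4 stuck-at-0, n4 inverted output, n5 stuck-at-1, n5 inverted output} — 6 in all.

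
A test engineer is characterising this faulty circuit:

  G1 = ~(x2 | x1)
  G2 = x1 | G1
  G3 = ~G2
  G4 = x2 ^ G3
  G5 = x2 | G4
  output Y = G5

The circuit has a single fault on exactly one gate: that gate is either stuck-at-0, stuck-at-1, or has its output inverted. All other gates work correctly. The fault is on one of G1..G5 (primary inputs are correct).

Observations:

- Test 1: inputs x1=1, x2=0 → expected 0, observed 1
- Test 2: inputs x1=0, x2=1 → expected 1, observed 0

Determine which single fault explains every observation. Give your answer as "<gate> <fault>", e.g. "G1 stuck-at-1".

Fault-free values for test 1 (x1=1, x2=0): G1=0, G2=1, G3=0, G4=0, G5=0, giving Y=0. Observed 1.
Test 1: faults giving observed 1 are {G2 stuck-at-0, G2 inverted output, G3 stuck-at-1, G3 inverted output, G4 stuck-at-1, G4 inverted output, G5 stuck-at-1, G5 inverted output}.
Test 2 (x1=0, x2=1): fault-free G1=0, G2=0, G3=1, G4=0, G5=1 → 1; observed 0. Eliminates G2 stuck-at-0, G2 inverted output, G3 stuck-at-1, G3 inverted output, G4 stuck-at-1, G4 inverted output, G5 stuck-at-1.
Only G5 inverted output is consistent with every test.

G5 inverted output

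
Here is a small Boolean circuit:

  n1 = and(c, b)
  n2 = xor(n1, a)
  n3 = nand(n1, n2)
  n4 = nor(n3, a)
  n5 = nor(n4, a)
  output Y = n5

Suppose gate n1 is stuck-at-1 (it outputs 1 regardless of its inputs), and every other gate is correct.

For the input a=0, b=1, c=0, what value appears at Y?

Propagate with n1 forced: n1=1 [stuck-at-1], n2=1, n3=0, n4=1, n5=0.
So Y = 0. (Without the fault it would be 1.)

0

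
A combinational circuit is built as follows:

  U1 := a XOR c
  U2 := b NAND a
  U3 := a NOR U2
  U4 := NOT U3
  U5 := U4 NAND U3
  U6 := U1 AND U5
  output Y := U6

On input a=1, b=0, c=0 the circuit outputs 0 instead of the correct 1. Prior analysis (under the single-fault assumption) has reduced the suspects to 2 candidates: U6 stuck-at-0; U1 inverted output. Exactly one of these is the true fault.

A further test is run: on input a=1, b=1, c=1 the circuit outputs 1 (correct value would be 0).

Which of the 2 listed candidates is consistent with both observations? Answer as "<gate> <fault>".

U1 inverted output

Evaluate each candidate on input a=1, b=1, c=1:
  U6 stuck-at-0: U1=0, U2=0, U3=0, U4=1, U5=1, U6=0 [stuck-at-0] → 0 — eliminated
  U1 inverted output: U1=1 [inverted output], U2=0, U3=0, U4=1, U5=1, U6=1 → 1 — matches
Only U1 inverted output reproduces the observed 1.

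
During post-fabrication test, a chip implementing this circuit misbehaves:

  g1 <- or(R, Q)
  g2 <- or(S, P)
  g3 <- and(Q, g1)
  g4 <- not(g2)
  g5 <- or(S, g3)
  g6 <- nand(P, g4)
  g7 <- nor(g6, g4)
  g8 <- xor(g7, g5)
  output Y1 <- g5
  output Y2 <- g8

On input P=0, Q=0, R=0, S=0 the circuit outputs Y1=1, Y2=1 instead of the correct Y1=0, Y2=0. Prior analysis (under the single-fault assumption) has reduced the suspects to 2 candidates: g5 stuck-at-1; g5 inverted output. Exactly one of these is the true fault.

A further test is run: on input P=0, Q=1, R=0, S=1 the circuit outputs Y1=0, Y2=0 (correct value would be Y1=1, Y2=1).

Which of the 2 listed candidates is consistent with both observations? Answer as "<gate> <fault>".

g5 inverted output

Evaluate each candidate on input P=0, Q=1, R=0, S=1:
  g5 stuck-at-1: g1=1, g2=1, g3=1, g4=0, g5=1 [stuck-at-1], g6=1, g7=0, g8=1 → Y1=1, Y2=1 — eliminated
  g5 inverted output: g1=1, g2=1, g3=1, g4=0, g5=0 [inverted output], g6=1, g7=0, g8=0 → Y1=0, Y2=0 — matches
Only g5 inverted output reproduces the observed Y1=0, Y2=0.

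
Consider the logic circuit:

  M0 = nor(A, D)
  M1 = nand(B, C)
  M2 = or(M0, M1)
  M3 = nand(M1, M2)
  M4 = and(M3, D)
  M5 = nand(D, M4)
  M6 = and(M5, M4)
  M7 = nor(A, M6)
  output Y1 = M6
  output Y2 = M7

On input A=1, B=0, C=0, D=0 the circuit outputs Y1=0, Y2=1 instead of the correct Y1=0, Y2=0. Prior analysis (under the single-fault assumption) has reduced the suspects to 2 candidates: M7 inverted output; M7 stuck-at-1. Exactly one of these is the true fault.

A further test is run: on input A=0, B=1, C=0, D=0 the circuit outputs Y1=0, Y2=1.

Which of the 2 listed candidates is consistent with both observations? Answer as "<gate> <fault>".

Evaluate each candidate on input A=0, B=1, C=0, D=0:
  M7 inverted output: M0=1, M1=1, M2=1, M3=0, M4=0, M5=1, M6=0, M7=0 [inverted output] → Y1=0, Y2=0 — eliminated
  M7 stuck-at-1: M0=1, M1=1, M2=1, M3=0, M4=0, M5=1, M6=0, M7=1 [stuck-at-1] → Y1=0, Y2=1 — matches
Only M7 stuck-at-1 reproduces the observed Y1=0, Y2=1.

M7 stuck-at-1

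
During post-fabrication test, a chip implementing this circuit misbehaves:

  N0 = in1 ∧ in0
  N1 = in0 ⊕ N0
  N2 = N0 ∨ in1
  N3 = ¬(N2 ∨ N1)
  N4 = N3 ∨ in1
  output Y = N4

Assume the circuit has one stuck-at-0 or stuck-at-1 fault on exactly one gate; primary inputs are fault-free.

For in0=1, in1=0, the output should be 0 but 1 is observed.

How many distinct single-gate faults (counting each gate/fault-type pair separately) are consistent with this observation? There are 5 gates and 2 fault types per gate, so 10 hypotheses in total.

3

Fault-free: N0=0, N1=1, N2=0, N3=0, N4=0 → 0. Observed 1.
  N0 stuck-at-0: output 0 ✗
  N0 stuck-at-1: output 0 ✗
  N1 stuck-at-0: output 1 ✓
  N1 stuck-at-1: output 0 ✗
  N2 stuck-at-0: output 0 ✗
  N2 stuck-at-1: output 0 ✗
  N3 stuck-at-0: output 0 ✗
  N3 stuck-at-1: output 1 ✓
  N4 stuck-at-0: output 0 ✗
  N4 stuck-at-1: output 1 ✓
Consistent faults: {N1 stuck-at-0, N3 stuck-at-1, N4 stuck-at-1} — 3 in all.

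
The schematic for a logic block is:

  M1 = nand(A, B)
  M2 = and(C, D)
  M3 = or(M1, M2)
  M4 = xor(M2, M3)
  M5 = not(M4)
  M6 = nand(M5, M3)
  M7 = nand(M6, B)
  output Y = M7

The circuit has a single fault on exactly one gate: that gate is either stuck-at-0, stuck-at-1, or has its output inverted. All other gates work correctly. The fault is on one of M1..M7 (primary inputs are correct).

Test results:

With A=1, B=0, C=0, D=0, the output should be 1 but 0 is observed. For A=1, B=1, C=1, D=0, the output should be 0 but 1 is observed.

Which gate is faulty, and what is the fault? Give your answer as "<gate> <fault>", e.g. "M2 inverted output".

M7 inverted output

Fault-free values for test 1 (A=1, B=0, C=0, D=0): M1=1, M2=0, M3=1, M4=1, M5=0, M6=1, M7=1, giving Y=1. Observed 0.
Test 1: faults giving observed 0 are {M7 stuck-at-0, M7 inverted output}.
Test 2 (A=1, B=1, C=1, D=0): fault-free M1=0, M2=0, M3=0, M4=0, M5=1, M6=1, M7=0 → 0; observed 1. Eliminates M7 stuck-at-0.
Only M7 inverted output is consistent with every test.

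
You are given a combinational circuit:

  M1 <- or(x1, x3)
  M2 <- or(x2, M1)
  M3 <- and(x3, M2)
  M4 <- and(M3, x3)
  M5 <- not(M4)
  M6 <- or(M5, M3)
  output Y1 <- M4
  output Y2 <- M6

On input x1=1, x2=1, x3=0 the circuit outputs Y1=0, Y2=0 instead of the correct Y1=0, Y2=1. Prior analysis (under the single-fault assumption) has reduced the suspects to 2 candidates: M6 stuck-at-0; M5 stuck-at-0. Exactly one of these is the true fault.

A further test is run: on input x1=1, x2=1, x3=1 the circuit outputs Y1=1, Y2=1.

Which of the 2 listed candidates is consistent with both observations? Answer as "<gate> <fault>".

Evaluate each candidate on input x1=1, x2=1, x3=1:
  M6 stuck-at-0: M1=1, M2=1, M3=1, M4=1, M5=0, M6=0 [stuck-at-0] → Y1=1, Y2=0 — eliminated
  M5 stuck-at-0: M1=1, M2=1, M3=1, M4=1, M5=0 [stuck-at-0], M6=1 → Y1=1, Y2=1 — matches
Only M5 stuck-at-0 reproduces the observed Y1=1, Y2=1.

M5 stuck-at-0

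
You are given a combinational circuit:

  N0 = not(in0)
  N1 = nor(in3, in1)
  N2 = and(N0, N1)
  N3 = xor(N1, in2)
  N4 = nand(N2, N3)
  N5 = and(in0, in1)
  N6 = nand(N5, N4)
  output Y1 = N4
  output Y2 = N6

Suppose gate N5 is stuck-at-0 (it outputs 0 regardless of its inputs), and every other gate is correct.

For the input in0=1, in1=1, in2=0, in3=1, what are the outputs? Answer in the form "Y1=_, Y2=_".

Y1=1, Y2=1

Propagate with N5 forced: N0=0, N1=0, N2=0, N3=0, N4=1, N5=0 [stuck-at-0], N6=1.
So the outputs are Y1=1, Y2=1. (Without the fault they would be Y1=1, Y2=0.)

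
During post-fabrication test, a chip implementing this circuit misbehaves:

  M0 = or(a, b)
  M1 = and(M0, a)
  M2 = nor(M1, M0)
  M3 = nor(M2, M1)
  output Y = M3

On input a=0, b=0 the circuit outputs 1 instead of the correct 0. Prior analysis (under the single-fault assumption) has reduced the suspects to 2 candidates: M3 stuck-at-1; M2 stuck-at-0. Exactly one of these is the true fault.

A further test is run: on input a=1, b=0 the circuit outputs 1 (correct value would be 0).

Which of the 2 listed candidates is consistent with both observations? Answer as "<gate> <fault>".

Evaluate each candidate on input a=1, b=0:
  M3 stuck-at-1: M0=1, M1=1, M2=0, M3=1 [stuck-at-1] → 1 — matches
  M2 stuck-at-0: M0=1, M1=1, M2=0 [stuck-at-0], M3=0 → 0 — eliminated
Only M3 stuck-at-1 reproduces the observed 1.

M3 stuck-at-1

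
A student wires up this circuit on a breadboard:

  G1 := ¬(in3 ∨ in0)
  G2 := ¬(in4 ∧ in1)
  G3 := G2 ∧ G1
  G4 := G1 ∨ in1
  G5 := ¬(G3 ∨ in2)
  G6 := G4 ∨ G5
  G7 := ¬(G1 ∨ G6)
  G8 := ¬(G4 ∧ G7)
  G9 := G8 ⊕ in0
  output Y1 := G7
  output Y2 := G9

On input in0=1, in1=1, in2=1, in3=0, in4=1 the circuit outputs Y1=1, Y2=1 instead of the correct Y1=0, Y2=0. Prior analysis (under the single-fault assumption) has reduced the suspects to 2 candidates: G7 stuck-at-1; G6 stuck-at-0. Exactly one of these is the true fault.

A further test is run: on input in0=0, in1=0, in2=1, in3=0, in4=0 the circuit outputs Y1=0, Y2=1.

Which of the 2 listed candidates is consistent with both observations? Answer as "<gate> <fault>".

G6 stuck-at-0

Evaluate each candidate on input in0=0, in1=0, in2=1, in3=0, in4=0:
  G7 stuck-at-1: G1=1, G2=1, G3=1, G4=1, G5=0, G6=1, G7=1 [stuck-at-1], G8=0, G9=0 → Y1=1, Y2=0 — eliminated
  G6 stuck-at-0: G1=1, G2=1, G3=1, G4=1, G5=0, G6=0 [stuck-at-0], G7=0, G8=1, G9=1 → Y1=0, Y2=1 — matches
Only G6 stuck-at-0 reproduces the observed Y1=0, Y2=1.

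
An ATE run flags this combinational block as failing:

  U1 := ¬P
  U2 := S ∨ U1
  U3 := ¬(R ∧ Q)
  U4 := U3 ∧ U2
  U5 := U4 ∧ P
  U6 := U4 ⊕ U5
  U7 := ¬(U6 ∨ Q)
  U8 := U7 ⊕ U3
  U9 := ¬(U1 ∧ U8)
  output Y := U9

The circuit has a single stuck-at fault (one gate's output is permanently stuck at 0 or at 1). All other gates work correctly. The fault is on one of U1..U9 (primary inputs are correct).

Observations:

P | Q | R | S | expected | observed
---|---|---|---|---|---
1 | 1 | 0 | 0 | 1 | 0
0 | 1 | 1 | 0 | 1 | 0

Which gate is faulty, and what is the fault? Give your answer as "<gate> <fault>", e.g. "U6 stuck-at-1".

U9 stuck-at-0

Fault-free values for test 1 (P=1, Q=1, R=0, S=0): U1=0, U2=0, U3=1, U4=0, U5=0, U6=0, U7=0, U8=1, U9=1, giving Y=1. Observed 0.
Test 1: faults giving observed 0 are {U1 stuck-at-1, U9 stuck-at-0}.
Test 2 (P=0, Q=1, R=1, S=0): fault-free U1=1, U2=1, U3=0, U4=0, U5=0, U6=0, U7=0, U8=0, U9=1 → 1; observed 0. Eliminates U1 stuck-at-1.
Only U9 stuck-at-0 is consistent with every test.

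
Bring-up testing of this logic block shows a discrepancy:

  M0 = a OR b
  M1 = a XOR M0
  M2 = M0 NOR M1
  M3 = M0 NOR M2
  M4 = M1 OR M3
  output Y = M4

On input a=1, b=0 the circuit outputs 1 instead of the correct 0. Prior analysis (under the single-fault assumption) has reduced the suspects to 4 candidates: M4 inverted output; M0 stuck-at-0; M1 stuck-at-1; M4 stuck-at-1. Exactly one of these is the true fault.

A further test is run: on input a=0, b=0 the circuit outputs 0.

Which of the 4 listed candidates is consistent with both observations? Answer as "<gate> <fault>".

Evaluate each candidate on input a=0, b=0:
  M4 inverted output: M0=0, M1=0, M2=1, M3=0, M4=1 [inverted output] → 1 — eliminated
  M0 stuck-at-0: M0=0 [stuck-at-0], M1=0, M2=1, M3=0, M4=0 → 0 — matches
  M1 stuck-at-1: M0=0, M1=1 [stuck-at-1], M2=0, M3=1, M4=1 → 1 — eliminated
  M4 stuck-at-1: M0=0, M1=0, M2=1, M3=0, M4=1 [stuck-at-1] → 1 — eliminated
Only M0 stuck-at-0 reproduces the observed 0.

M0 stuck-at-0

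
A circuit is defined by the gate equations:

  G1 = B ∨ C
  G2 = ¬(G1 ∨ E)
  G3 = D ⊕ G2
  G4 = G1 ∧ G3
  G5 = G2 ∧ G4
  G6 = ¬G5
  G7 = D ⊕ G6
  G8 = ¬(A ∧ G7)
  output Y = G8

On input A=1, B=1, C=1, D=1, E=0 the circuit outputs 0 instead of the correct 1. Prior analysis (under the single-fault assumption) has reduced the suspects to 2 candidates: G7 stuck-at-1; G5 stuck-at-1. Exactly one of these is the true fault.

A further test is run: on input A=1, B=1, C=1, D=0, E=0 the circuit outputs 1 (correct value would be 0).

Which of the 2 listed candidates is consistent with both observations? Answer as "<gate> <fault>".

G5 stuck-at-1

Evaluate each candidate on input A=1, B=1, C=1, D=0, E=0:
  G7 stuck-at-1: G1=1, G2=0, G3=0, G4=0, G5=0, G6=1, G7=1 [stuck-at-1], G8=0 → 0 — eliminated
  G5 stuck-at-1: G1=1, G2=0, G3=0, G4=0, G5=1 [stuck-at-1], G6=0, G7=0, G8=1 → 1 — matches
Only G5 stuck-at-1 reproduces the observed 1.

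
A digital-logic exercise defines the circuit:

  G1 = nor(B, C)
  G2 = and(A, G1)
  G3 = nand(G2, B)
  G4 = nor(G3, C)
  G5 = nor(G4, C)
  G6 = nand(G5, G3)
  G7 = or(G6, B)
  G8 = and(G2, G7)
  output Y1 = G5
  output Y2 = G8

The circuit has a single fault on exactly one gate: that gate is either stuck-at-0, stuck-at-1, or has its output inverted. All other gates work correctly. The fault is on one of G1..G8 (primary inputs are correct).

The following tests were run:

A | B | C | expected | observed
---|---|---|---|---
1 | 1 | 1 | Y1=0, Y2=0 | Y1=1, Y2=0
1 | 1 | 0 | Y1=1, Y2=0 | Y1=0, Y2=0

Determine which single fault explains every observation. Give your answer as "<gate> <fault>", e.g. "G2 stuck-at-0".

G5 inverted output

Fault-free values for test 1 (A=1, B=1, C=1): G1=0, G2=0, G3=1, G4=0, G5=0, G6=1, G7=1, G8=0, giving Y1=0, Y2=0. Observed Y1=1, Y2=0.
Test 1: faults giving observed Y1=1, Y2=0 are {G5 stuck-at-1, G5 inverted output}.
Test 2 (A=1, B=1, C=0): fault-free G1=0, G2=0, G3=1, G4=0, G5=1, G6=0, G7=1, G8=0 → Y1=1, Y2=0; observed Y1=0, Y2=0. Eliminates G5 stuck-at-1.
Only G5 inverted output is consistent with every test.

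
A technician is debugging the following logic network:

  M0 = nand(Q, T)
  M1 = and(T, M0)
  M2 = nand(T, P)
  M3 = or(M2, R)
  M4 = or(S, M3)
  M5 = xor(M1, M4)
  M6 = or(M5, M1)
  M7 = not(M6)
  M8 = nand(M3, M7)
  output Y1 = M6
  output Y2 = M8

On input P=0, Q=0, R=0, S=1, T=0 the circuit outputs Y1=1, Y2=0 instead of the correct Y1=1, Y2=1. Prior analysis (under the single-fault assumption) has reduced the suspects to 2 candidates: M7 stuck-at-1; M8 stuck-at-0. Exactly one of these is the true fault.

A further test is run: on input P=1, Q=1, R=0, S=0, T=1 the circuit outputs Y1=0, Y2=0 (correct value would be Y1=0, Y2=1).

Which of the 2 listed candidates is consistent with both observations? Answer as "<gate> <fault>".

Evaluate each candidate on input P=1, Q=1, R=0, S=0, T=1:
  M7 stuck-at-1: M0=0, M1=0, M2=0, M3=0, M4=0, M5=0, M6=0, M7=1 [stuck-at-1], M8=1 → Y1=0, Y2=1 — eliminated
  M8 stuck-at-0: M0=0, M1=0, M2=0, M3=0, M4=0, M5=0, M6=0, M7=1, M8=0 [stuck-at-0] → Y1=0, Y2=0 — matches
Only M8 stuck-at-0 reproduces the observed Y1=0, Y2=0.

M8 stuck-at-0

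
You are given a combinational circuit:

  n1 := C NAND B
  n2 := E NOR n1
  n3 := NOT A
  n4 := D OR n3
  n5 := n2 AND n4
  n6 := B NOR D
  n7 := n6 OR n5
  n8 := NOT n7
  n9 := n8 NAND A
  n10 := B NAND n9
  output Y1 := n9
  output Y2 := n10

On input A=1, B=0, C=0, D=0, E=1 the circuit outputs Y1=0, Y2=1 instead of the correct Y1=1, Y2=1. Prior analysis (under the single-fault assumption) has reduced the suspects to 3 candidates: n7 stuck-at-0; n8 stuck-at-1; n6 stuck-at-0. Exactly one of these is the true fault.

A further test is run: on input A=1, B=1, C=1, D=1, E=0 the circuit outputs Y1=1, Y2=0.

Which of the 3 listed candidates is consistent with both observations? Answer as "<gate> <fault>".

Evaluate each candidate on input A=1, B=1, C=1, D=1, E=0:
  n7 stuck-at-0: n1=0, n2=1, n3=0, n4=1, n5=1, n6=0, n7=0 [stuck-at-0], n8=1, n9=0, n10=1 → Y1=0, Y2=1 — eliminated
  n8 stuck-at-1: n1=0, n2=1, n3=0, n4=1, n5=1, n6=0, n7=1, n8=1 [stuck-at-1], n9=0, n10=1 → Y1=0, Y2=1 — eliminated
  n6 stuck-at-0: n1=0, n2=1, n3=0, n4=1, n5=1, n6=0 [stuck-at-0], n7=1, n8=0, n9=1, n10=0 → Y1=1, Y2=0 — matches
Only n6 stuck-at-0 reproduces the observed Y1=1, Y2=0.

n6 stuck-at-0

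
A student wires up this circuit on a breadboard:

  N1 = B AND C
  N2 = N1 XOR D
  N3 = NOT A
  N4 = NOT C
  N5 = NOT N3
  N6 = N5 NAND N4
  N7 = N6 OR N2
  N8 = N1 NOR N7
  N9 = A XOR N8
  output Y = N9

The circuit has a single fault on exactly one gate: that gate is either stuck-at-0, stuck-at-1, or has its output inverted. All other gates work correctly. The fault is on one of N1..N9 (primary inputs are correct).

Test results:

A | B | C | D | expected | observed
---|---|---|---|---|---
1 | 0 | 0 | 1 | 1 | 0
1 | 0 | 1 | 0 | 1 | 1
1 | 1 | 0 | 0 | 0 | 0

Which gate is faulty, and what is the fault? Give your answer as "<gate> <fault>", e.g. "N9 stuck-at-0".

Fault-free values for test 1 (A=1, B=0, C=0, D=1): N1=0, N2=1, N3=0, N4=1, N5=1, N6=0, N7=1, N8=0, N9=1, giving Y=1. Observed 0.
Test 1: faults giving observed 0 are {N2 stuck-at-0, N2 inverted output, N7 stuck-at-0, N7 inverted output, N8 stuck-at-1, N8 inverted output, N9 stuck-at-0, N9 inverted output}.
Test 2 (A=1, B=0, C=1, D=0): fault-free N1=0, N2=0, N3=0, N4=0, N5=1, N6=1, N7=1, N8=0, N9=1 → 1; observed 1. Eliminates N7 stuck-at-0, N7 inverted output, N8 stuck-at-1, N8 inverted output, N9 stuck-at-0, N9 inverted output.
Test 3 (A=1, B=1, C=0, D=0): fault-free N1=0, N2=0, N3=0, N4=1, N5=1, N6=0, N7=0, N8=1, N9=0 → 0; observed 0. Eliminates N2 inverted output.
Only N2 stuck-at-0 is consistent with every test.

N2 stuck-at-0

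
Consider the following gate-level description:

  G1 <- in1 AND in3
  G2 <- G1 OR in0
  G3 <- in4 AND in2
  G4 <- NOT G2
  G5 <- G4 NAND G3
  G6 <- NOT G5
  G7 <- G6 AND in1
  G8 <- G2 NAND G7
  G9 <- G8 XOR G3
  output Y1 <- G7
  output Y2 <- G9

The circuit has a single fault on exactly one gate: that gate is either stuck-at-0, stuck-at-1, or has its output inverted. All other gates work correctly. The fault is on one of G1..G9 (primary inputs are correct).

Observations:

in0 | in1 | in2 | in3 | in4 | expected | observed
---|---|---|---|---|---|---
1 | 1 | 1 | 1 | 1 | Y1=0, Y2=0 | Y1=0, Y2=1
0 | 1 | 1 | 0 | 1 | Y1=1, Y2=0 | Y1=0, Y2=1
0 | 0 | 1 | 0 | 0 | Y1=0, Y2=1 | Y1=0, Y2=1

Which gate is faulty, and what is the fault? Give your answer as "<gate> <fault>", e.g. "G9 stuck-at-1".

Fault-free values for test 1 (in0=1, in1=1, in2=1, in3=1, in4=1): G1=1, G2=1, G3=1, G4=0, G5=1, G6=0, G7=0, G8=1, G9=0, giving Y1=0, Y2=0. Observed Y1=0, Y2=1.
Test 1: faults giving observed Y1=0, Y2=1 are {G3 stuck-at-0, G3 inverted output, G8 stuck-at-0, G8 inverted output, G9 stuck-at-1, G9 inverted output}.
Test 2 (in0=0, in1=1, in2=1, in3=0, in4=1): fault-free G1=0, G2=0, G3=1, G4=1, G5=0, G6=1, G7=1, G8=1, G9=0 → Y1=1, Y2=0; observed Y1=0, Y2=1. Eliminates G8 stuck-at-0, G8 inverted output, G9 stuck-at-1, G9 inverted output.
Test 3 (in0=0, in1=0, in2=1, in3=0, in4=0): fault-free G1=0, G2=0, G3=0, G4=1, G5=1, G6=0, G7=0, G8=1, G9=1 → Y1=0, Y2=1; observed Y1=0, Y2=1. Eliminates G3 inverted output.
Only G3 stuck-at-0 is consistent with every test.

G3 stuck-at-0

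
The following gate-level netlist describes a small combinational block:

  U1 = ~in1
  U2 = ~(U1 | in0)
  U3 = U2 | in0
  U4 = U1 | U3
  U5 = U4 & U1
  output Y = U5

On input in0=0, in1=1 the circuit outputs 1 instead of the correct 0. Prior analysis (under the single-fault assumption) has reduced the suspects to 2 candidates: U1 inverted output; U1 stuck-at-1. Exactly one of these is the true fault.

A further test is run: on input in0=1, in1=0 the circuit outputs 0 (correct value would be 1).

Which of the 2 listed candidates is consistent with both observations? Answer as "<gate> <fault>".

U1 inverted output

Evaluate each candidate on input in0=1, in1=0:
  U1 inverted output: U1=0 [inverted output], U2=0, U3=1, U4=1, U5=0 → 0 — matches
  U1 stuck-at-1: U1=1 [stuck-at-1], U2=0, U3=1, U4=1, U5=1 → 1 — eliminated
Only U1 inverted output reproduces the observed 0.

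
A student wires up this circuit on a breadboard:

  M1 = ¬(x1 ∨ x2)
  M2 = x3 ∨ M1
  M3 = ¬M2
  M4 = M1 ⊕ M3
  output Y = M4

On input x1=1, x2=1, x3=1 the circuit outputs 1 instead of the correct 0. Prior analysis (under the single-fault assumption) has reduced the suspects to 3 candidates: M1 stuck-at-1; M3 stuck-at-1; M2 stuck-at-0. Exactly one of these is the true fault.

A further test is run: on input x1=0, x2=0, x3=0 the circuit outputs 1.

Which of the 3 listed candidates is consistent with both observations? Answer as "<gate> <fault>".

M1 stuck-at-1

Evaluate each candidate on input x1=0, x2=0, x3=0:
  M1 stuck-at-1: M1=1 [stuck-at-1], M2=1, M3=0, M4=1 → 1 — matches
  M3 stuck-at-1: M1=1, M2=1, M3=1 [stuck-at-1], M4=0 → 0 — eliminated
  M2 stuck-at-0: M1=1, M2=0 [stuck-at-0], M3=1, M4=0 → 0 — eliminated
Only M1 stuck-at-1 reproduces the observed 1.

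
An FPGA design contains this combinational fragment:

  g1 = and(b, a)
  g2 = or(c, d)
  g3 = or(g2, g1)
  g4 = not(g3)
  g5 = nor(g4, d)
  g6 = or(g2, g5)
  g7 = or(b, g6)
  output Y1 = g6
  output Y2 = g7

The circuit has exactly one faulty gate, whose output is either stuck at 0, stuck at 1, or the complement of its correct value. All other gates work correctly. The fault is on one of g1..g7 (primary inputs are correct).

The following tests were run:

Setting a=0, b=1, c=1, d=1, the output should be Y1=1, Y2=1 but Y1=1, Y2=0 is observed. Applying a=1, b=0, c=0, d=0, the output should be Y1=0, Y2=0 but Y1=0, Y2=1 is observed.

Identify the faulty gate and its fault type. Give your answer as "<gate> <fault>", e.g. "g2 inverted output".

g7 inverted output

Fault-free values for test 1 (a=0, b=1, c=1, d=1): g1=0, g2=1, g3=1, g4=0, g5=0, g6=1, g7=1, giving Y1=1, Y2=1. Observed Y1=1, Y2=0.
Test 1: faults giving observed Y1=1, Y2=0 are {g7 stuck-at-0, g7 inverted output}.
Test 2 (a=1, b=0, c=0, d=0): fault-free g1=0, g2=0, g3=0, g4=1, g5=0, g6=0, g7=0 → Y1=0, Y2=0; observed Y1=0, Y2=1. Eliminates g7 stuck-at-0.
Only g7 inverted output is consistent with every test.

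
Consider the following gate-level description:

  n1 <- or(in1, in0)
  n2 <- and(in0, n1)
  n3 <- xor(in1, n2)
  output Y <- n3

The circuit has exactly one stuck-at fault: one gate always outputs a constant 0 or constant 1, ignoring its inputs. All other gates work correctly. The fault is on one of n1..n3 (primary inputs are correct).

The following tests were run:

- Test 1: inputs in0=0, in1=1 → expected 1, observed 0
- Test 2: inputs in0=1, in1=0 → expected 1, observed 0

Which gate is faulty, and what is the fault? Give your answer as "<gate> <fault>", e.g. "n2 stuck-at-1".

Fault-free values for test 1 (in0=0, in1=1): n1=1, n2=0, n3=1, giving Y=1. Observed 0.
Test 1: faults giving observed 0 are {n2 stuck-at-1, n3 stuck-at-0}.
Test 2 (in0=1, in1=0): fault-free n1=1, n2=1, n3=1 → 1; observed 0. Eliminates n2 stuck-at-1.
Only n3 stuck-at-0 is consistent with every test.

n3 stuck-at-0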